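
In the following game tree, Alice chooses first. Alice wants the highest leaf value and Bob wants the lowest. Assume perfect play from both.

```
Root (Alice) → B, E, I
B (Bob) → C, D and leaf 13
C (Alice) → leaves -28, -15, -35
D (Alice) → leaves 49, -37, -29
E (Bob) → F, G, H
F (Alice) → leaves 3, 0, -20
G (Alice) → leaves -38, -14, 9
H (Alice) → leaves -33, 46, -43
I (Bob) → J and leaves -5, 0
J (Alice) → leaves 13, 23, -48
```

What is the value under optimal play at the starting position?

C (Alice): max(-28, -15, -35) = -15
D (Alice): max(49, -37, -29) = 49
B (Bob): min(-15, 49, 13) = -15
F (Alice): max(3, 0, -20) = 3
G (Alice): max(-38, -14, 9) = 9
H (Alice): max(-33, 46, -43) = 46
E (Bob): min(3, 9, 46) = 3
J (Alice): max(13, 23, -48) = 23
I (Bob): min(23, -5, 0) = -5
Root (Alice): max(-15, 3, -5) = 3

3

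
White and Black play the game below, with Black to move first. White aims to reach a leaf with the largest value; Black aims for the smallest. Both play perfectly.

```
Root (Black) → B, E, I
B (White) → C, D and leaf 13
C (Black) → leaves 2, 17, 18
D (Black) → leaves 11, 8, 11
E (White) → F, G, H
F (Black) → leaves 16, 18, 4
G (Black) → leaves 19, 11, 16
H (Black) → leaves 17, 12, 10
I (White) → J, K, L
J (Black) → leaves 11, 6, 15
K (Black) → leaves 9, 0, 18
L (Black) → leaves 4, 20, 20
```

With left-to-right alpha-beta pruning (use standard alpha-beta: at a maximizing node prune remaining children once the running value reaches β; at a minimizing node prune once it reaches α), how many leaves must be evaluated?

C [α=-∞,β=+∞]: v=2
D [α=2,β=+∞]: v=8
B [α=-∞,β=+∞]: v=13
F [α=-∞,β=13]: v=4
G [α=4,β=13]: v=11
H [α=11,β=13]: v=10
E [α=-∞,β=13]: v=11
J [α=-∞,β=11]: v=6
K [α=6,β=11]: v=0 after child 2 ≤ α → α-cutoff, skip 1
L [α=6,β=11]: v=4 after child 1 ≤ α → α-cutoff, skip 2
I [α=-∞,β=11]: v=6
Root [α=-∞,β=+∞]: v=6
Leaves evaluated: 22 of 25.

22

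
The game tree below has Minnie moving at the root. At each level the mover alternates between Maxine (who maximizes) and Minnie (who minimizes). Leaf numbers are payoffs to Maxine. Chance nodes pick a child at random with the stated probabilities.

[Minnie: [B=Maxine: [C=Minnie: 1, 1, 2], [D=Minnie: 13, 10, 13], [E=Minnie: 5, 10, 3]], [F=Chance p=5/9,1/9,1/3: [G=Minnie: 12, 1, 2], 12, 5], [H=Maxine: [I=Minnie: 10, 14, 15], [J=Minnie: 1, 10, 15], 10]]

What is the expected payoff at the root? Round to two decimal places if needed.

C (Minnie): min(1, 1, 2) = 1
D (Minnie): min(13, 10, 13) = 10
E (Minnie): min(5, 10, 3) = 3
B (Maxine): max(1, 10, 3) = 10
G (Minnie): min(12, 1, 2) = 1
F (Chance): 5/9·1 + 1/9·12 + 1/3·5 = 3.56
I (Minnie): min(10, 14, 15) = 10
J (Minnie): min(1, 10, 15) = 1
H (Maxine): max(10, 1, 10) = 10
Root (Minnie): min(10, 3.56, 10) = 3.56

3.56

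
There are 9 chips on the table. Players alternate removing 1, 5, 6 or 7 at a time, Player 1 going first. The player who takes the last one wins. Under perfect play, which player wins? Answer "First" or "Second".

Positions where the player to move wins (W) vs loses (L):
i:   0  1  2  3  4  5  6  7  8  9
     L  W  L  W  L  W  W  W  W  W
Position 9 is W, so the first player wins.

First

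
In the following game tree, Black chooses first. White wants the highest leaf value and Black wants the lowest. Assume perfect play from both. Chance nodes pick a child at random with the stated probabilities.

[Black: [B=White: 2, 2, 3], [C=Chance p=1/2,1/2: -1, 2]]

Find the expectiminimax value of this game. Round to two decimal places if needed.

0.5

B (White): max(2, 2, 3) = 3
C (Chance): 1/2·-1 + 1/2·2 = 0.5
Root (Black): min(3, 0.5) = 0.5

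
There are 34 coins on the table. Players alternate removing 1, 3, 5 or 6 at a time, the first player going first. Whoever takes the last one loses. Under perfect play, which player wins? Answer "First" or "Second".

Compute winning (W) and losing (L) positions by backward induction:
i:   0  1  2  3  4  5  6  7  8  9 10 11 12 13 14 15 16 17 18 19 20 21 22 23 24 25 26 27 28 29 30 31 32 33 34
     W  L  W  L  W  L  W  W  W  W  W  W  L  W  L  W  L  W  W  W  W  W  W  L  W  L  W  L  W  W  W  W  W  W  L
Position 34 is L, so the second player wins.

Second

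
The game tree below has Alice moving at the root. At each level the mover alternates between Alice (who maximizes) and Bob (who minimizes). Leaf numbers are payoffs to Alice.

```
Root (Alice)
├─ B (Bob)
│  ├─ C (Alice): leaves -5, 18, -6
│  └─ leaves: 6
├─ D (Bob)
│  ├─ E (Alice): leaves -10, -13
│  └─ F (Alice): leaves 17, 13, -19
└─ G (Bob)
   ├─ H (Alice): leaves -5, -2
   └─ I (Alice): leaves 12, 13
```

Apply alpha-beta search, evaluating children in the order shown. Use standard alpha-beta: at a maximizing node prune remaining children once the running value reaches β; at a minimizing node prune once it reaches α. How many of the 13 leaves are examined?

C [α=-∞,β=+∞]: v=18
B [α=-∞,β=+∞]: v=6
E [α=6,β=+∞]: v=-10
D [α=6,β=+∞]: v=-10 after child 1 ≤ α → α-cutoff, skip 1
H [α=6,β=+∞]: v=-2
G [α=6,β=+∞]: v=-2 after child 1 ≤ α → α-cutoff, skip 1
Root [α=-∞,β=+∞]: v=6
Leaves evaluated: 8 of 13.

8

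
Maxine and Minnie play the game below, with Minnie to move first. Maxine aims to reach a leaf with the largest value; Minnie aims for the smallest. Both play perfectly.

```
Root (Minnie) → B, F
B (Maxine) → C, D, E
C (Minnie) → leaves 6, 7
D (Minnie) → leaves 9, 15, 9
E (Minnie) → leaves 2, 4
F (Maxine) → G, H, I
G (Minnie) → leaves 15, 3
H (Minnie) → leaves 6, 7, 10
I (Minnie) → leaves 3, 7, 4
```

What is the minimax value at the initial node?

6

C (Minnie): min(6, 7) = 6
D (Minnie): min(9, 15, 9) = 9
E (Minnie): min(2, 4) = 2
B (Maxine): max(6, 9, 2) = 9
G (Minnie): min(15, 3) = 3
H (Minnie): min(6, 7, 10) = 6
I (Minnie): min(3, 7, 4) = 3
F (Maxine): max(3, 6, 3) = 6
Root (Minnie): min(9, 6) = 6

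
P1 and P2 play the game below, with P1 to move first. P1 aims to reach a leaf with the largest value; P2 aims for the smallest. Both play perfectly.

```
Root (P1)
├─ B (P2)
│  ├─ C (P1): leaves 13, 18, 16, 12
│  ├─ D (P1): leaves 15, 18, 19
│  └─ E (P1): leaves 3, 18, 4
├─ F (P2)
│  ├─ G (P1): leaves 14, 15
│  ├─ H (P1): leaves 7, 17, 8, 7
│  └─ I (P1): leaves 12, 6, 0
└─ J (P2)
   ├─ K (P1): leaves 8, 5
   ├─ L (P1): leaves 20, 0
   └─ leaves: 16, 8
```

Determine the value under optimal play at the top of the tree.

C (P1): max(13, 18, 16, 12) = 18
D (P1): max(15, 18, 19) = 19
E (P1): max(3, 18, 4) = 18
B (P2): min(18, 19, 18) = 18
G (P1): max(14, 15) = 15
H (P1): max(7, 17, 8, 7) = 17
I (P1): max(12, 6, 0) = 12
F (P2): min(15, 17, 12) = 12
K (P1): max(8, 5) = 8
L (P1): max(20, 0) = 20
J (P2): min(8, 20, 16, 8) = 8
Root (P1): max(18, 12, 8) = 18

18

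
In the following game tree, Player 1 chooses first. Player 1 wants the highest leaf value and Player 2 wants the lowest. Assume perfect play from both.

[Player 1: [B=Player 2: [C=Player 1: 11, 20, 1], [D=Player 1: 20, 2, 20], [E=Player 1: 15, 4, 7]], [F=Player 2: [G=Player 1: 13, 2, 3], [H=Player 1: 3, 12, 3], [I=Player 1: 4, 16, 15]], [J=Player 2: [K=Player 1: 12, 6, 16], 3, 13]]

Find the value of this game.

C (Player 1): max(11, 20, 1) = 20
D (Player 1): max(20, 2, 20) = 20
E (Player 1): max(15, 4, 7) = 15
B (Player 2): min(20, 20, 15) = 15
G (Player 1): max(13, 2, 3) = 13
H (Player 1): max(3, 12, 3) = 12
I (Player 1): max(4, 16, 15) = 16
F (Player 2): min(13, 12, 16) = 12
K (Player 1): max(12, 6, 16) = 16
J (Player 2): min(16, 3, 13) = 3
Root (Player 1): max(15, 12, 3) = 15

15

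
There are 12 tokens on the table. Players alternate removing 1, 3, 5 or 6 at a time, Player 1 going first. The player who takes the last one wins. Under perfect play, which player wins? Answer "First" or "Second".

First

i:   0  1  2  3  4  5  6  7  8  9 10 11 12
     L  W  L  W  L  W  W  W  W  W  W  L  W
Position 12 is W, so the first player wins.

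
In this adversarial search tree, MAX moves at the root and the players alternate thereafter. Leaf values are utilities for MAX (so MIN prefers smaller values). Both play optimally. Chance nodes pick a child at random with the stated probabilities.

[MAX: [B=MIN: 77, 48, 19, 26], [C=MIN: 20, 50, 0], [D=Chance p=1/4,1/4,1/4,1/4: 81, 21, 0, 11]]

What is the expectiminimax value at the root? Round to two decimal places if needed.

B (MIN): min(77, 48, 19, 26) = 19
C (MIN): min(20, 50, 0) = 0
D (Chance): 1/4·81 + 1/4·21 + 1/4·0 + 1/4·11 = 28.25
Root (MAX): max(19, 0, 28.25) = 28.25

28.25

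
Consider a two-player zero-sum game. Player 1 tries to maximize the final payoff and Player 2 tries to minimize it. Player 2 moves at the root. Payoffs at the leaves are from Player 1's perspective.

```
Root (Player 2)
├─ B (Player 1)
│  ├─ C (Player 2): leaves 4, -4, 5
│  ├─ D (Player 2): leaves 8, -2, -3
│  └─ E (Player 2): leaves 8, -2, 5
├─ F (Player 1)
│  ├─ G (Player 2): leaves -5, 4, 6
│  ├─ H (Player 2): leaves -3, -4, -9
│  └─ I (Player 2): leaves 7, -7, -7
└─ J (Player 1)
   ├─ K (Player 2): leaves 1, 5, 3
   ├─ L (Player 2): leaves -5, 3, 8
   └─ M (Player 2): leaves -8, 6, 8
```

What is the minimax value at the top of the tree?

C (Player 2): min(4, -4, 5) = -4
D (Player 2): min(8, -2, -3) = -3
E (Player 2): min(8, -2, 5) = -2
B (Player 1): max(-4, -3, -2) = -2
G (Player 2): min(-5, 4, 6) = -5
H (Player 2): min(-3, -4, -9) = -9
I (Player 2): min(7, -7, -7) = -7
F (Player 1): max(-5, -9, -7) = -5
K (Player 2): min(1, 5, 3) = 1
L (Player 2): min(-5, 3, 8) = -5
M (Player 2): min(-8, 6, 8) = -8
J (Player 1): max(1, -5, -8) = 1
Root (Player 2): min(-2, -5, 1) = -5

-5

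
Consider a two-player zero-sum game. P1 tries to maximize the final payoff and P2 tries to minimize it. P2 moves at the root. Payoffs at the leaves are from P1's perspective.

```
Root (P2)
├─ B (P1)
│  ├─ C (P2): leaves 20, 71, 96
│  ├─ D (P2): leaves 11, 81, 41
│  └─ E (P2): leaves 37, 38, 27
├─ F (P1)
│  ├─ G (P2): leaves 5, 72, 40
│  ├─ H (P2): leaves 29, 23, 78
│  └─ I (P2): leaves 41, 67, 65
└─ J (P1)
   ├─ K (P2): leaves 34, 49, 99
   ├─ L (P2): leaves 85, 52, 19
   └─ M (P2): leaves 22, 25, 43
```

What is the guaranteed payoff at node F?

41

G: min(5, 72, 40) = 5
H: min(29, 23, 78) = 23
I: min(41, 67, 65) = 41
F: max(5, 23, 41) = 41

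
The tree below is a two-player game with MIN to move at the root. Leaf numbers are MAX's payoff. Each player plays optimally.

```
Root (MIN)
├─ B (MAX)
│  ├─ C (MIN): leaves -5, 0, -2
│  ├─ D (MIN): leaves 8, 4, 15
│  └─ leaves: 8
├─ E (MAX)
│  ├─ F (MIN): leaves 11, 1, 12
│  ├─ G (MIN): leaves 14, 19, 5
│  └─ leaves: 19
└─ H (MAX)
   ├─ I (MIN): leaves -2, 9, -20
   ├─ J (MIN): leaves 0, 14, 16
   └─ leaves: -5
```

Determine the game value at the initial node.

C (MIN): min(-5, 0, -2) = -5
D (MIN): min(8, 4, 15) = 4
B (MAX): max(-5, 4, 8) = 8
F (MIN): min(11, 1, 12) = 1
G (MIN): min(14, 19, 5) = 5
E (MAX): max(1, 5, 19) = 19
I (MIN): min(-2, 9, -20) = -20
J (MIN): min(0, 14, 16) = 0
H (MAX): max(-20, 0, -5) = 0
Root (MIN): min(8, 19, 0) = 0

0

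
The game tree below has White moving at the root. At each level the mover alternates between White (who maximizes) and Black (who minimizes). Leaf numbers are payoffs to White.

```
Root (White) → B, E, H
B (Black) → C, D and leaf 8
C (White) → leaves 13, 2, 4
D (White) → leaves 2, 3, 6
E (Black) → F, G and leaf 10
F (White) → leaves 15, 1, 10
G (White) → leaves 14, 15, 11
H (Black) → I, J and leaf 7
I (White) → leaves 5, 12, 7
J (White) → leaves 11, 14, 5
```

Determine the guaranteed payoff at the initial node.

10

C (White): max(13, 2, 4) = 13
D (White): max(2, 3, 6) = 6
B (Black): min(13, 6, 8) = 6
F (White): max(15, 1, 10) = 15
G (White): max(14, 15, 11) = 15
E (Black): min(15, 15, 10) = 10
I (White): max(5, 12, 7) = 12
J (White): max(11, 14, 5) = 14
H (Black): min(12, 14, 7) = 7
Root (White): max(6, 10, 7) = 10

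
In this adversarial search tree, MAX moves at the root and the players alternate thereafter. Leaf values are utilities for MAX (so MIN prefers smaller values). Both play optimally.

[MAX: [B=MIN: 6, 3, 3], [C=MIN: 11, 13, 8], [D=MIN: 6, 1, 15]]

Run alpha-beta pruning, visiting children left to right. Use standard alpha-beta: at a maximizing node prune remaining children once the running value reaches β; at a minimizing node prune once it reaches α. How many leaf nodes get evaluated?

7

B [α=-∞,β=+∞]: v=3
C [α=3,β=+∞]: v=8
D [α=8,β=+∞]: v=6 after child 1 ≤ α → α-cutoff, skip 2
Root [α=-∞,β=+∞]: v=8
Leaves evaluated: 7 of 9.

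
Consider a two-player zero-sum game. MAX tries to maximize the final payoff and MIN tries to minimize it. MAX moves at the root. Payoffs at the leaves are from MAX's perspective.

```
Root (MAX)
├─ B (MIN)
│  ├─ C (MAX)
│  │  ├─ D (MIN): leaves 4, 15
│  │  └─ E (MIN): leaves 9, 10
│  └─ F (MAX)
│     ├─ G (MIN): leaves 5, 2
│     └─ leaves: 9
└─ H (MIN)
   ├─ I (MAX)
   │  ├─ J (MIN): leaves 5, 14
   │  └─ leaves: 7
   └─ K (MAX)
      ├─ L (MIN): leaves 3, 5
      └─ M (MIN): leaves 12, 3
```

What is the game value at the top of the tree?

9

D (MIN): min(4, 15) = 4
E (MIN): min(9, 10) = 9
C (MAX): max(4, 9) = 9
G (MIN): min(5, 2) = 2
F (MAX): max(2, 9) = 9
B (MIN): min(9, 9) = 9
J (MIN): min(5, 14) = 5
I (MAX): max(5, 7) = 7
L (MIN): min(3, 5) = 3
M (MIN): min(12, 3) = 3
K (MAX): max(3, 3) = 3
H (MIN): min(7, 3) = 3
Root (MAX): max(9, 3) = 9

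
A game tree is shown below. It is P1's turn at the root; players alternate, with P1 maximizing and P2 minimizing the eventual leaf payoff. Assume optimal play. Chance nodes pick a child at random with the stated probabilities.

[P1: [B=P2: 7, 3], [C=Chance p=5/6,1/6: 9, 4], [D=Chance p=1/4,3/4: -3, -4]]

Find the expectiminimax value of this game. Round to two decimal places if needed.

B (P2): min(7, 3) = 3
C (Chance): 5/6·9 + 1/6·4 = 8.17
D (Chance): 1/4·-3 + 3/4·-4 = -3.75
Root (P1): max(3, 8.17, -3.75) = 8.17

8.17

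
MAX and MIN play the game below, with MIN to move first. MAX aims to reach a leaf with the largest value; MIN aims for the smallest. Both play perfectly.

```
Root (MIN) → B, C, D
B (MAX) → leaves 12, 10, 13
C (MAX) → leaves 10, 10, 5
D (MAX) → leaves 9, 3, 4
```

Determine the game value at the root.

9

B (MAX): max(12, 10, 13) = 13
C (MAX): max(10, 10, 5) = 10
D (MAX): max(9, 3, 4) = 9
Root (MIN): min(13, 10, 9) = 9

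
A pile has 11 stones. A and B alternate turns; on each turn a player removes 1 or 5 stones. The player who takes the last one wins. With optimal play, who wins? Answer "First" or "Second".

First

i:   0  1  2  3  4  5  6  7  8  9 10 11
     L  W  L  W  L  W  L  W  L  W  L  W
Position 11 is W, so the first player wins.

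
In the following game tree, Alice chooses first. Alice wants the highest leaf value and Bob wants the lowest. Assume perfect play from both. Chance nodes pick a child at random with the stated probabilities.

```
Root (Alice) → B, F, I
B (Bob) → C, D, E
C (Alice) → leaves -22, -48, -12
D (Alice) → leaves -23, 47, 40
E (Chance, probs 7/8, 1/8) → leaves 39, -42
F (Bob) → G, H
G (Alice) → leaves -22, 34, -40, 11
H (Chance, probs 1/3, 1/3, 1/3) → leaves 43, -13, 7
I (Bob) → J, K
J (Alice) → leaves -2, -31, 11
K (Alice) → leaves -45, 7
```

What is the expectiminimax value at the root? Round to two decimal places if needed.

C (Alice): max(-22, -48, -12) = -12
D (Alice): max(-23, 47, 40) = 47
E (Chance): 7/8·39 + 1/8·-42 = 28.88
B (Bob): min(-12, 47, 28.88) = -12
G (Alice): max(-22, 34, -40, 11) = 34
H (Chance): 1/3·43 + 1/3·-13 + 1/3·7 = 12.33
F (Bob): min(34, 12.33) = 12.33
J (Alice): max(-2, -31, 11) = 11
K (Alice): max(-45, 7) = 7
I (Bob): min(11, 7) = 7
Root (Alice): max(-12, 12.33, 7) = 12.33

12.33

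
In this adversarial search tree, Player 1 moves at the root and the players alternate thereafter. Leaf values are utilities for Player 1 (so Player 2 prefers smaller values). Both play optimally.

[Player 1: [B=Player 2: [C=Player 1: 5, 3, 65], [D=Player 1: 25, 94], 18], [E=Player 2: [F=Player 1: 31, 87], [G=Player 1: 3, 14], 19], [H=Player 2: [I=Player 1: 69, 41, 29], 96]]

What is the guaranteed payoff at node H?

I: max(69, 41, 29) = 69
H: min(69, 96) = 69

69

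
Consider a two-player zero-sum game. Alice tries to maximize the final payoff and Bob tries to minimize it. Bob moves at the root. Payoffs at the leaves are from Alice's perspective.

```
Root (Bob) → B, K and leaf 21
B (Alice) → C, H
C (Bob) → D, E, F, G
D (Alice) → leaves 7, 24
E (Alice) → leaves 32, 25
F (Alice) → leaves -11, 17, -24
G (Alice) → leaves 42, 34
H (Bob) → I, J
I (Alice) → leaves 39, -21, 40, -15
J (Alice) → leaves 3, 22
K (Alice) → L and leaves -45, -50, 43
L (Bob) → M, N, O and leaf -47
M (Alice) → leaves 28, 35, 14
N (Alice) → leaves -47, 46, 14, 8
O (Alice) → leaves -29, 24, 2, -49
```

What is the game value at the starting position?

21

D (Alice): max(7, 24) = 24
E (Alice): max(32, 25) = 32
F (Alice): max(-11, 17, -24) = 17
G (Alice): max(42, 34) = 42
C (Bob): min(24, 32, 17, 42) = 17
I (Alice): max(39, -21, 40, -15) = 40
J (Alice): max(3, 22) = 22
H (Bob): min(40, 22) = 22
B (Alice): max(17, 22) = 22
M (Alice): max(28, 35, 14) = 35
N (Alice): max(-47, 46, 14, 8) = 46
O (Alice): max(-29, 24, 2, -49) = 24
L (Bob): min(35, 46, 24, -47) = -47
K (Alice): max(-47, -45, -50, 43) = 43
Root (Bob): min(22, 43, 21) = 21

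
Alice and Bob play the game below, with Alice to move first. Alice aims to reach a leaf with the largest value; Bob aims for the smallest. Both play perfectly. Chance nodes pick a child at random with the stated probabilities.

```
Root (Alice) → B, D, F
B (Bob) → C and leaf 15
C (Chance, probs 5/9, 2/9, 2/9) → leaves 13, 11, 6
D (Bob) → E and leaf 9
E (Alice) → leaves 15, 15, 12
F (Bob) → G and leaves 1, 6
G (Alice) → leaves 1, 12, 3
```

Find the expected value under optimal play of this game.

C (Chance): 5/9·13 + 2/9·11 + 2/9·6 = 11
B (Bob): min(11, 15) = 11
E (Alice): max(15, 15, 12) = 15
D (Bob): min(15, 9) = 9
G (Alice): max(1, 12, 3) = 12
F (Bob): min(12, 1, 6) = 1
Root (Alice): max(11, 9, 1) = 11

11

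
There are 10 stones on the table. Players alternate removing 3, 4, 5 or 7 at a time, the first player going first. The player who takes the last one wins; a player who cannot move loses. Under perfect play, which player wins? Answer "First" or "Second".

W/L table (W = player to move can force a win):
i:   0  1  2  3  4  5  6  7  8  9 10
     L  L  L  W  W  W  W  W  W  W  L
Position 10 is L, so the second player wins.

Second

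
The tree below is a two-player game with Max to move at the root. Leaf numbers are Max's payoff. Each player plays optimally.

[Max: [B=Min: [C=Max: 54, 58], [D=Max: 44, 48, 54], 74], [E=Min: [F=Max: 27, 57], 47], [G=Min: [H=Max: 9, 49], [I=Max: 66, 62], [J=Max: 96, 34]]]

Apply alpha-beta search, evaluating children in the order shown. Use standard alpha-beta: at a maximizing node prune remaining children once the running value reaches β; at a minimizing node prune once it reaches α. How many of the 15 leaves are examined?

11

C [α=-∞,β=+∞]: v=58
D [α=-∞,β=58]: v=54
B [α=-∞,β=+∞]: v=54
F [α=54,β=+∞]: v=57
E [α=54,β=+∞]: v=47
H [α=54,β=+∞]: v=49
G [α=54,β=+∞]: v=49 after child 1 ≤ α → α-cutoff, skip 2
Root [α=-∞,β=+∞]: v=54
Leaves evaluated: 11 of 15.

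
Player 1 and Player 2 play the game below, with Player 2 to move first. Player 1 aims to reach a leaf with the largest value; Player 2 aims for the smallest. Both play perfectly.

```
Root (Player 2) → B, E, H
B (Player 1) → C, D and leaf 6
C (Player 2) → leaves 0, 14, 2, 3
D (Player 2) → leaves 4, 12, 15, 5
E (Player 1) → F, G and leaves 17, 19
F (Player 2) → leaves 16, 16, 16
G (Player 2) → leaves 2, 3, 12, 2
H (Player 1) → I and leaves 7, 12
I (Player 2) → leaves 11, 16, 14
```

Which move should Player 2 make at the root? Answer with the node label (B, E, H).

C (Player 2): min(0, 14, 2, 3) = 0
D (Player 2): min(4, 12, 15, 5) = 4
B (Player 1): max(0, 4, 6) = 6
F (Player 2): min(16, 16, 16) = 16
G (Player 2): min(2, 3, 12, 2) = 2
E (Player 1): max(16, 2, 17, 19) = 19
I (Player 2): min(11, 16, 14) = 11
H (Player 1): max(11, 7, 12) = 12
Root (Player 2): min(6, 19, 12) = 6
Player 2 picks the child with the lowest value: B (value 6).

B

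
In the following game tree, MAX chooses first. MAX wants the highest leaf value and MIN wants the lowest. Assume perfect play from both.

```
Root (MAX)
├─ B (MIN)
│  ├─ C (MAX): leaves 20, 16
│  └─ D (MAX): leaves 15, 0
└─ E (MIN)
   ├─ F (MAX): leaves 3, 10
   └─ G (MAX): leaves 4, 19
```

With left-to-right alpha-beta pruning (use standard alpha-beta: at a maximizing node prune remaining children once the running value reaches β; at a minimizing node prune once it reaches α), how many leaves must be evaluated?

6

C [α=-∞,β=+∞]: v=20
D [α=-∞,β=20]: v=15
B [α=-∞,β=+∞]: v=15
F [α=15,β=+∞]: v=10
E [α=15,β=+∞]: v=10 after child 1 ≤ α → α-cutoff, skip 1
Root [α=-∞,β=+∞]: v=15
Leaves evaluated: 6 of 8.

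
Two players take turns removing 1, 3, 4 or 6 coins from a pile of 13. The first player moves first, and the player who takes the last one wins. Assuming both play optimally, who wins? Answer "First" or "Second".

First

Mark each pile size as W (mover wins) or L (mover loses):
i:   0  1  2  3  4  5  6  7  8  9 10 11 12 13
     L  W  L  W  W  W  W  L  W  L  W  W  W  W
Position 13 is W, so the first player wins.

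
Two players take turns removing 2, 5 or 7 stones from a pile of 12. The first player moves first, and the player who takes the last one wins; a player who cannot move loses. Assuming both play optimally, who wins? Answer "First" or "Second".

Positions where the player to move wins (W) vs loses (L):
i:   0  1  2  3  4  5  6  7  8  9 10 11 12
     L  L  W  W  L  W  W  W  W  W  L  W  W
Position 12 is W, so the first player wins.

First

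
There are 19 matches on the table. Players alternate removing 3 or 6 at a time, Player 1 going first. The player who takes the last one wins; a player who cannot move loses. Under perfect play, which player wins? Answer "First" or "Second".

Second

Compute winning (W) and losing (L) positions by backward induction:
i:   0  1  2  3  4  5  6  7  8  9 10 11 12 13 14 15 16 17 18 19
     L  L  L  W  W  W  W  W  W  L  L  L  W  W  W  W  W  W  L  L
Position 19 is L, so the second player wins.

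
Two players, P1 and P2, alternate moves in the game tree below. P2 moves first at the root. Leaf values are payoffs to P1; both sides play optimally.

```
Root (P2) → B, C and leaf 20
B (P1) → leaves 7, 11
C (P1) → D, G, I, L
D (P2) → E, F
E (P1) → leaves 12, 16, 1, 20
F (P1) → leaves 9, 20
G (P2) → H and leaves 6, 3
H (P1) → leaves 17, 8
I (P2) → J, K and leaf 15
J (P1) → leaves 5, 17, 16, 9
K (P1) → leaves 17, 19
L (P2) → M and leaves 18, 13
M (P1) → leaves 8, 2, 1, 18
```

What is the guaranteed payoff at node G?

3

H: max(17, 8) = 17
G: min(17, 6, 3) = 3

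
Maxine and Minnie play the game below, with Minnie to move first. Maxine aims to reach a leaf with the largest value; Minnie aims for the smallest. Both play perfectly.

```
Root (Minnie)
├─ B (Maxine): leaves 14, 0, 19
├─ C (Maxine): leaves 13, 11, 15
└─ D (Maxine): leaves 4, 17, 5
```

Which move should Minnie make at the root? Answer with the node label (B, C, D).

C

B (Maxine): max(14, 0, 19) = 19
C (Maxine): max(13, 11, 15) = 15
D (Maxine): max(4, 17, 5) = 17
Root (Minnie): min(19, 15, 17) = 15
Minnie picks the child with the lowest value: C (value 15).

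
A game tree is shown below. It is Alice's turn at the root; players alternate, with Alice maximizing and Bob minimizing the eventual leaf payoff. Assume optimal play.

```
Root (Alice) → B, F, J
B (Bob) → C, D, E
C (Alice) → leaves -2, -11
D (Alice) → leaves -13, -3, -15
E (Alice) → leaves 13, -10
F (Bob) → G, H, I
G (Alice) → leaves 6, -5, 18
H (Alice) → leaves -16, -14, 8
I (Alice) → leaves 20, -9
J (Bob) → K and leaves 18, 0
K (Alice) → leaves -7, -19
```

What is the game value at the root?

C (Alice): max(-2, -11) = -2
D (Alice): max(-13, -3, -15) = -3
E (Alice): max(13, -10) = 13
B (Bob): min(-2, -3, 13) = -3
G (Alice): max(6, -5, 18) = 18
H (Alice): max(-16, -14, 8) = 8
I (Alice): max(20, -9) = 20
F (Bob): min(18, 8, 20) = 8
K (Alice): max(-7, -19) = -7
J (Bob): min(-7, 18, 0) = -7
Root (Alice): max(-3, 8, -7) = 8

8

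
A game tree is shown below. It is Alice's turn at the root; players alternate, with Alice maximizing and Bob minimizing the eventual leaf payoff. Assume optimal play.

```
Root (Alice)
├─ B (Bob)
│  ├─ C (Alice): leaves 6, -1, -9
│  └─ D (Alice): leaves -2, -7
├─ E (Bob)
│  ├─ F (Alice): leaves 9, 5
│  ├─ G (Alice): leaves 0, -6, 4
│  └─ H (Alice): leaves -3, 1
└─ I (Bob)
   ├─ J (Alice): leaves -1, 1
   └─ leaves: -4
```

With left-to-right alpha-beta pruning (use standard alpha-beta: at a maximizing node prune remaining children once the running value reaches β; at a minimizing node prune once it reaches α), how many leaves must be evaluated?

C [α=-∞,β=+∞]: v=6
D [α=-∞,β=6]: v=-2
B [α=-∞,β=+∞]: v=-2
F [α=-2,β=+∞]: v=9
G [α=-2,β=9]: v=4
H [α=-2,β=4]: v=1
E [α=-2,β=+∞]: v=1
J [α=1,β=+∞]: v=1
I [α=1,β=+∞]: v=1 after child 1 ≤ α → α-cutoff, skip 1
Root [α=-∞,β=+∞]: v=1
Leaves evaluated: 14 of 15.

14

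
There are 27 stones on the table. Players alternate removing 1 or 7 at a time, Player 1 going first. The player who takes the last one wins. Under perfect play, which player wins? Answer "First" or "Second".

First

Mark each pile size as W (mover wins) or L (mover loses):
i:   0  1  2  3  4  5  6  7  8  9 10 11 12 13 14 15 16 17 18 19 20 21 22 23 24 25 26 27
     L  W  L  W  L  W  L  W  L  W  L  W  L  W  L  W  L  W  L  W  L  W  L  W  L  W  L  W
Position 27 is W, so the first player wins.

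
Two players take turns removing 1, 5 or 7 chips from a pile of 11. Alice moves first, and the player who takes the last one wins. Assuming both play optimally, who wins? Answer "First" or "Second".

First

Positions where the player to move wins (W) vs loses (L):
i:   0  1  2  3  4  5  6  7  8  9 10 11
     L  W  L  W  L  W  L  W  L  W  L  W
Position 11 is W, so the first player wins.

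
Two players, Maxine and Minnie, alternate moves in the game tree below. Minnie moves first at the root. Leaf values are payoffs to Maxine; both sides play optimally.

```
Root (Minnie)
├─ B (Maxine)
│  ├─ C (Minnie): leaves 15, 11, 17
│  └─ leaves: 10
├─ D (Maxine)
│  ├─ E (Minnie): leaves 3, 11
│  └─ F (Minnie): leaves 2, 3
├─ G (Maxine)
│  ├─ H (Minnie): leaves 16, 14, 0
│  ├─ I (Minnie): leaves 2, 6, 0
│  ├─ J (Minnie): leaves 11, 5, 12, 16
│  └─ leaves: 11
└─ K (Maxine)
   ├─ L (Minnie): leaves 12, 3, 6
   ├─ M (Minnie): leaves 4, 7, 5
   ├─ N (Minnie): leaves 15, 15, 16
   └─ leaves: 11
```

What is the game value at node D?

3

E: min(3, 11) = 3
F: min(2, 3) = 2
D: max(3, 2) = 3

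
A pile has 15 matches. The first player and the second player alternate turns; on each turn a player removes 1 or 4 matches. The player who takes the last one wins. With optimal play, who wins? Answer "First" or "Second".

Positions where the player to move wins (W) vs loses (L):
i:   0  1  2  3  4  5  6  7  8  9 10 11 12 13 14 15
     L  W  L  W  W  L  W  L  W  W  L  W  L  W  W  L
Position 15 is L, so the second player wins.

Second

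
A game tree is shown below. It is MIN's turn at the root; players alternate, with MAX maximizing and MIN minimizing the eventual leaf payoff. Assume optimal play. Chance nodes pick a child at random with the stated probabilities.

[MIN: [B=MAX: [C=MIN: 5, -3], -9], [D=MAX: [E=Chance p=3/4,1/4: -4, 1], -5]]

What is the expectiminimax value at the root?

-3

C (MIN): min(5, -3) = -3
B (MAX): max(-3, -9) = -3
E (Chance): 3/4·-4 + 1/4·1 = -2.75
D (MAX): max(-2.75, -5) = -2.75
Root (MIN): min(-3, -2.75) = -3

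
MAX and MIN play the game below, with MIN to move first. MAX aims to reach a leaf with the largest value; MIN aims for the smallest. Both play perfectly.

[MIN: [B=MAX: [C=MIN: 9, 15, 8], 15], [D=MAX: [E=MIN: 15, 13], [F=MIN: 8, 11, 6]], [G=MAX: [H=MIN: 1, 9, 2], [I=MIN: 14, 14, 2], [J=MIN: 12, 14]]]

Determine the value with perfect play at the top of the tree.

C (MIN): min(9, 15, 8) = 8
B (MAX): max(8, 15) = 15
E (MIN): min(15, 13) = 13
F (MIN): min(8, 11, 6) = 6
D (MAX): max(13, 6) = 13
H (MIN): min(1, 9, 2) = 1
I (MIN): min(14, 14, 2) = 2
J (MIN): min(12, 14) = 12
G (MAX): max(1, 2, 12) = 12
Root (MIN): min(15, 13, 12) = 12

12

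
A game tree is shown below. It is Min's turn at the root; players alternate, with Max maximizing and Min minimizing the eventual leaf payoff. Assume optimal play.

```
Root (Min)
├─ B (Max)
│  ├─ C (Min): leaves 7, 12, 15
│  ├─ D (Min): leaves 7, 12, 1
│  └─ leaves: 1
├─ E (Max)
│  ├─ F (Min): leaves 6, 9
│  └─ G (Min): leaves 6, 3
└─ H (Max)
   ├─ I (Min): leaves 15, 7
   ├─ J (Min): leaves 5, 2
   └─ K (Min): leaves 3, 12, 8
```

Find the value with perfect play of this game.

C (Min): min(7, 12, 15) = 7
D (Min): min(7, 12, 1) = 1
B (Max): max(7, 1, 1) = 7
F (Min): min(6, 9) = 6
G (Min): min(6, 3) = 3
E (Max): max(6, 3) = 6
I (Min): min(15, 7) = 7
J (Min): min(5, 2) = 2
K (Min): min(3, 12, 8) = 3
H (Max): max(7, 2, 3) = 7
Root (Min): min(7, 6, 7) = 6

6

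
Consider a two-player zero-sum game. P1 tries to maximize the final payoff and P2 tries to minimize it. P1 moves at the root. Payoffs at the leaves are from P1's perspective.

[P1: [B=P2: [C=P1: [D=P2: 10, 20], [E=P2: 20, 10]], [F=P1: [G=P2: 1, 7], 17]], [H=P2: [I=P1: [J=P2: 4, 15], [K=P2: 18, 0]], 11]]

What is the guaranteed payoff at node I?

4

J: min(4, 15) = 4
K: min(18, 0) = 0
I: max(4, 0) = 4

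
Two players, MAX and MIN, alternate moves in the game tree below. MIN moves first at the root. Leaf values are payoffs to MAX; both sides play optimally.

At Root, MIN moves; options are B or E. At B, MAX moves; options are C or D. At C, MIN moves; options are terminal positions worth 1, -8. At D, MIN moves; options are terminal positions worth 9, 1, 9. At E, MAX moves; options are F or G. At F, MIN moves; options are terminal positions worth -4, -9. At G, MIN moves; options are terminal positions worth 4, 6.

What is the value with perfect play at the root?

1

C (MIN): min(1, -8) = -8
D (MIN): min(9, 1, 9) = 1
B (MAX): max(-8, 1) = 1
F (MIN): min(-4, -9) = -9
G (MIN): min(4, 6) = 4
E (MAX): max(-9, 4) = 4
Root (MIN): min(1, 4) = 1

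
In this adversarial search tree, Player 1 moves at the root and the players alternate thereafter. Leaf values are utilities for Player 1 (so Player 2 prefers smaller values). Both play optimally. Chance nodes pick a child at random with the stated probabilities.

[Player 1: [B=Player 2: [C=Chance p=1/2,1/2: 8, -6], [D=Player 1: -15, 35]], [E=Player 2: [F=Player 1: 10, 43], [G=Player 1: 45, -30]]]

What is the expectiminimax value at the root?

43

C (Chance): 1/2·8 + 1/2·-6 = 1
D (Player 1): max(-15, 35) = 35
B (Player 2): min(1, 35) = 1
F (Player 1): max(10, 43) = 43
G (Player 1): max(45, -30) = 45
E (Player 2): min(43, 45) = 43
Root (Player 1): max(1, 43) = 43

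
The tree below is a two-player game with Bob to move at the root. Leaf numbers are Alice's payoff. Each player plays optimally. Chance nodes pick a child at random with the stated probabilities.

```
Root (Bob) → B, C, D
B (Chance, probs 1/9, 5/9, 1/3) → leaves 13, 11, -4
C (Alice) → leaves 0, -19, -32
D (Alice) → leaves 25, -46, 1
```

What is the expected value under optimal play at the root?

0

B (Chance): 1/9·13 + 5/9·11 + 1/3·-4 = 6.22
C (Alice): max(0, -19, -32) = 0
D (Alice): max(25, -46, 1) = 25
Root (Bob): min(6.22, 0, 25) = 0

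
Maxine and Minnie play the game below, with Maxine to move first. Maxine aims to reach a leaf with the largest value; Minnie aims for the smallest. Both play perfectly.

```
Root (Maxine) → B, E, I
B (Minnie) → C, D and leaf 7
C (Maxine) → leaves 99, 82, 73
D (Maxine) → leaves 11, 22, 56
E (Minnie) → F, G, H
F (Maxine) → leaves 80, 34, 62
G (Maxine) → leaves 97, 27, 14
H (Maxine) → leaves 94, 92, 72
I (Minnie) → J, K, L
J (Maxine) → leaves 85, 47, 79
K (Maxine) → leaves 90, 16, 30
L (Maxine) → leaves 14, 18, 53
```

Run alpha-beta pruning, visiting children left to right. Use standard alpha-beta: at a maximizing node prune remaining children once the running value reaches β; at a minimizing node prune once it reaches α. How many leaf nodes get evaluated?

C [α=-∞,β=+∞]: v=99
D [α=-∞,β=99]: v=56
B [α=-∞,β=+∞]: v=7
F [α=7,β=+∞]: v=80
G [α=7,β=80]: v=97 after child 1 ≥ β → β-cutoff, skip 2
H [α=7,β=80]: v=94 after child 1 ≥ β → β-cutoff, skip 2
E [α=7,β=+∞]: v=80
J [α=80,β=+∞]: v=85
K [α=80,β=85]: v=90 after child 1 ≥ β → β-cutoff, skip 2
L [α=80,β=85]: v=53
I [α=80,β=+∞]: v=53
Root [α=-∞,β=+∞]: v=80
Leaves evaluated: 19 of 25.

19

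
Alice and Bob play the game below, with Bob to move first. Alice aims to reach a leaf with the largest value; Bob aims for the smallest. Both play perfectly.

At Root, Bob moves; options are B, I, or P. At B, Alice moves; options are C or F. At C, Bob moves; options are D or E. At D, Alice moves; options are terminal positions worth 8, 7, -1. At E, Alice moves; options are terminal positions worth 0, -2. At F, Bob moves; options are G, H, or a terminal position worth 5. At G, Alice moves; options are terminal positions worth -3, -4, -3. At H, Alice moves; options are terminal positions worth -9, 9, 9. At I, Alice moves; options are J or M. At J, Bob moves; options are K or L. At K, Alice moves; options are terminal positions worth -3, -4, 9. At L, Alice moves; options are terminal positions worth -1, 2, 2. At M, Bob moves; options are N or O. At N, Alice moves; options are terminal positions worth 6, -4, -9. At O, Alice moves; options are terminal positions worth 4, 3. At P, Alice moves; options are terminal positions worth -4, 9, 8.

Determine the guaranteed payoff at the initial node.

D (Alice): max(8, 7, -1) = 8
E (Alice): max(0, -2) = 0
C (Bob): min(8, 0) = 0
G (Alice): max(-3, -4, -3) = -3
H (Alice): max(-9, 9, 9) = 9
F (Bob): min(-3, 9, 5) = -3
B (Alice): max(0, -3) = 0
K (Alice): max(-3, -4, 9) = 9
L (Alice): max(-1, 2, 2) = 2
J (Bob): min(9, 2) = 2
N (Alice): max(6, -4, -9) = 6
O (Alice): max(4, 3) = 4
M (Bob): min(6, 4) = 4
I (Alice): max(2, 4) = 4
P (Alice): max(-4, 9, 8) = 9
Root (Bob): min(0, 4, 9) = 0

0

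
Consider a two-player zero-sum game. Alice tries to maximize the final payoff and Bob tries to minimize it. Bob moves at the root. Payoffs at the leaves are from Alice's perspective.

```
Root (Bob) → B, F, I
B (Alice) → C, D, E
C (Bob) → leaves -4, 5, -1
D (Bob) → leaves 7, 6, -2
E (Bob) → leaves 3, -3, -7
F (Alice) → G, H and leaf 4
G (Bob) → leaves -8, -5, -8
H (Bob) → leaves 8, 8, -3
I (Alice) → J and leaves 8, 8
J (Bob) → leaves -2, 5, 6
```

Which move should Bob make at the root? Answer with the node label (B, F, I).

B

C (Bob): min(-4, 5, -1) = -4
D (Bob): min(7, 6, -2) = -2
E (Bob): min(3, -3, -7) = -7
B (Alice): max(-4, -2, -7) = -2
G (Bob): min(-8, -5, -8) = -8
H (Bob): min(8, 8, -3) = -3
F (Alice): max(-8, -3, 4) = 4
J (Bob): min(-2, 5, 6) = -2
I (Alice): max(-2, 8, 8) = 8
Root (Bob): min(-2, 4, 8) = -2
Bob picks the child with the lowest value: B (value -2).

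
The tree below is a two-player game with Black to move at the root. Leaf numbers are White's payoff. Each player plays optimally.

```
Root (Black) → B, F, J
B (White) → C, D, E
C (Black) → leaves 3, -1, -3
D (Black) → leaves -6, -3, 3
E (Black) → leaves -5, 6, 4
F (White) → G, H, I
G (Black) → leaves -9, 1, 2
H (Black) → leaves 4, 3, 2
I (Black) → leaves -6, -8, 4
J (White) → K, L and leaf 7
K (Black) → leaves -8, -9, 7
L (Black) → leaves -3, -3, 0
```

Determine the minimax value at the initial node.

C (Black): min(3, -1, -3) = -3
D (Black): min(-6, -3, 3) = -6
E (Black): min(-5, 6, 4) = -5
B (White): max(-3, -6, -5) = -3
G (Black): min(-9, 1, 2) = -9
H (Black): min(4, 3, 2) = 2
I (Black): min(-6, -8, 4) = -8
F (White): max(-9, 2, -8) = 2
K (Black): min(-8, -9, 7) = -9
L (Black): min(-3, -3, 0) = -3
J (White): max(-9, -3, 7) = 7
Root (Black): min(-3, 2, 7) = -3

-3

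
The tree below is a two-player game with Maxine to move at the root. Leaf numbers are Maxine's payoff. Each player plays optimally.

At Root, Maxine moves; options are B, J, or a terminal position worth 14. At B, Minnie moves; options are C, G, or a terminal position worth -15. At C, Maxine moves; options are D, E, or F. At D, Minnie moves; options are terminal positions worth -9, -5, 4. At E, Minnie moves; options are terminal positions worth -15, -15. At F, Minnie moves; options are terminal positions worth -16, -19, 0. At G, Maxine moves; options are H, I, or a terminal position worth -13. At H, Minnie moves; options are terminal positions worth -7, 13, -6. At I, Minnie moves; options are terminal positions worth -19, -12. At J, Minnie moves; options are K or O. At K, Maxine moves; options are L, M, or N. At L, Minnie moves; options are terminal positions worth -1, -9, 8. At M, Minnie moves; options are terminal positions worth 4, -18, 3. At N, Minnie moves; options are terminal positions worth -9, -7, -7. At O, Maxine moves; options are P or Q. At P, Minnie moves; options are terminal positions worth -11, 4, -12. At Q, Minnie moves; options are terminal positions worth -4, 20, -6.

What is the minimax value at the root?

14

D (Minnie): min(-9, -5, 4) = -9
E (Minnie): min(-15, -15) = -15
F (Minnie): min(-16, -19, 0) = -19
C (Maxine): max(-9, -15, -19) = -9
H (Minnie): min(-7, 13, -6) = -7
I (Minnie): min(-19, -12) = -19
G (Maxine): max(-7, -19, -13) = -7
B (Minnie): min(-9, -7, -15) = -15
L (Minnie): min(-1, -9, 8) = -9
M (Minnie): min(4, -18, 3) = -18
N (Minnie): min(-9, -7, -7) = -9
K (Maxine): max(-9, -18, -9) = -9
P (Minnie): min(-11, 4, -12) = -12
Q (Minnie): min(-4, 20, -6) = -6
O (Maxine): max(-12, -6) = -6
J (Minnie): min(-9, -6) = -9
Root (Maxine): max(-15, -9, 14) = 14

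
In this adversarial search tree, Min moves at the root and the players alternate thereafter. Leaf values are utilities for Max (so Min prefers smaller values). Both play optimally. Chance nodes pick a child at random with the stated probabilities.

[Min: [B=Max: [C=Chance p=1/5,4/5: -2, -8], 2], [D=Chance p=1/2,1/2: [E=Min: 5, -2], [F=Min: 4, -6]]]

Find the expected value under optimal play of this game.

C (Chance): 1/5·-2 + 4/5·-8 = -6.8
B (Max): max(-6.8, 2) = 2
E (Min): min(5, -2) = -2
F (Min): min(4, -6) = -6
D (Chance): 1/2·-2 + 1/2·-6 = -4
Root (Min): min(2, -4) = -4

-4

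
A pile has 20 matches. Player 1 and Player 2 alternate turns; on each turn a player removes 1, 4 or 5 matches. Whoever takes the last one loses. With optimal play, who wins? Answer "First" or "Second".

i:   0  1  2  3  4  5  6  7  8  9 10 11 12 13 14 15 16 17 18 19 20
     W  L  W  L  W  W  W  W  W  L  W  L  W  W  W  W  W  L  W  L  W
Position 20 is W, so the first player wins.

First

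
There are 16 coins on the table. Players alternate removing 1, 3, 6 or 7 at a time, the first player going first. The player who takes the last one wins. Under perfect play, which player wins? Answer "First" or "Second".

Compute winning (W) and losing (L) positions by backward induction:
i:   0  1  2  3  4  5  6  7  8  9 10 11 12 13 14 15 16
     L  W  L  W  L  W  W  W  W  W  W  W  L  W  L  W  L
Position 16 is L, so the second player wins.

Second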